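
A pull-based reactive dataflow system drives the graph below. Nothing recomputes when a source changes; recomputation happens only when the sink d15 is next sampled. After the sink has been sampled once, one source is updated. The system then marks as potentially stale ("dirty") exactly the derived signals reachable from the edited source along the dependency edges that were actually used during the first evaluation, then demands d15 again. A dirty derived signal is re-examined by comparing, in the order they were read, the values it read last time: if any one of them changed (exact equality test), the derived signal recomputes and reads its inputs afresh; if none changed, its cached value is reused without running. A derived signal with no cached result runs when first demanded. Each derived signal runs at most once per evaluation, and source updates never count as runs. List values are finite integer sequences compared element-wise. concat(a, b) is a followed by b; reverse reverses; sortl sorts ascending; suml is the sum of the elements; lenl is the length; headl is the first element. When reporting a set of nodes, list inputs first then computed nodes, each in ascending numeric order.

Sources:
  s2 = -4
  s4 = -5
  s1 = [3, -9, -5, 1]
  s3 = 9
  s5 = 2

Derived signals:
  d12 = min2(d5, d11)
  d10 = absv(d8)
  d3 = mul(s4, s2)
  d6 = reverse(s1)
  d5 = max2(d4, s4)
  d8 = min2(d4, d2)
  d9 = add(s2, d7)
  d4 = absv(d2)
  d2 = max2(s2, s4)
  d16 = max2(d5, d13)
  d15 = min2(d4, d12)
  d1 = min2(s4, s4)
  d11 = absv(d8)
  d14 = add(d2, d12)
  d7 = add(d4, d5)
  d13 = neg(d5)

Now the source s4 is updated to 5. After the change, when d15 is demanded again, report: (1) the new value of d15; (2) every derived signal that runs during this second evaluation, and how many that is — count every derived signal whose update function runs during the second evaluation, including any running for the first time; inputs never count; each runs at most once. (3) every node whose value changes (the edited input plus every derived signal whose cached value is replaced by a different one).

First evaluation (everything demanded from the output):
  d2 = max2(-4, -5) = -4
  d4 = absv(-4) = 4
  d5 = max2(4, -5) = 4
  d8 = min2(4, -4) = -4
  d11 = absv(-4) = 4
  d12 = min2(4, 4) = 4
  d15 = min2(4, 4) = 4

Propagation after the edit:
  d2: runs — s4 -5->5; result 5.
  d4: runs — d2 -4->5; result 5.
  d5: runs — d4 4->5; s4 -5->5; result 5.
  d8: runs — d4 4->5; d2 -4->5; result 5.
  d11: runs — d8 -4->5; result 5.
  d12: runs — d5 4->5; d11 4->5; result 5.
  d15: runs — d4 4->5; d12 4->5; result 5.

New value of d15: 5.
Derived signals that run: d2, d4, d5, d8, d11, d12, d15 — 7 in total.
Values that change: s4, d2, d4, d5, d8, d11, d12, d15.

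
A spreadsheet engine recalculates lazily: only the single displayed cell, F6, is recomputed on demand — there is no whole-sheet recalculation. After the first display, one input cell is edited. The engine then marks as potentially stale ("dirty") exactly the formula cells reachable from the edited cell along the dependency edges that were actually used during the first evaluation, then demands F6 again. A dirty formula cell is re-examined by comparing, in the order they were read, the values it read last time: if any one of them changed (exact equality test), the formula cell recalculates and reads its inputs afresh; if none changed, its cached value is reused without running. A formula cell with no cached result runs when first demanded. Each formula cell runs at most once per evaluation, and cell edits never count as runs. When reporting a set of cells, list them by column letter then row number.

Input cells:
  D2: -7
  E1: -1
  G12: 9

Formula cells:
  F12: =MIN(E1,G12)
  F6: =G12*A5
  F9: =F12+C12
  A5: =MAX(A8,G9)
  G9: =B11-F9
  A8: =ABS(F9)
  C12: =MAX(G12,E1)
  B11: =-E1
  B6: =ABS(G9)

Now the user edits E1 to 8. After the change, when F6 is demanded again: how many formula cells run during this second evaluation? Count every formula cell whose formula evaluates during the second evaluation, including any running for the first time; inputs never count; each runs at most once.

First evaluation (everything demanded from the output):
  B11 = -(-1) = 1
  C12 = MAX(9, -1) = 9
  F12 = MIN(-1, 9) = -1
  F9 = -1 + 9 = 8
  A8 = ABS(8) = 8
  G9 = 1 - 8 = -7
  A5 = MAX(8, -7) = 8
  F6 = 9 * 8 = 72

Propagation after the edit:
  B11: runs — E1 -1->8; result -8.
  C12: runs — E1 -1->8; result 9 (same value as before).
  F12: runs — E1 -1->8; result 8.
  F9: runs — F12 -1->8; result 17.
  A8: runs — F9 8->17; result 17.
  G9: runs — B11 1->-8; F9 8->17; result -25.
  A5: runs — A8 8->17; G9 -7->-25; result 17.
  F6: runs — A5 8->17; result 153.

Formula cells that run: A5, A8, B11, C12, F6, F9, F12, G9 — 8 in total.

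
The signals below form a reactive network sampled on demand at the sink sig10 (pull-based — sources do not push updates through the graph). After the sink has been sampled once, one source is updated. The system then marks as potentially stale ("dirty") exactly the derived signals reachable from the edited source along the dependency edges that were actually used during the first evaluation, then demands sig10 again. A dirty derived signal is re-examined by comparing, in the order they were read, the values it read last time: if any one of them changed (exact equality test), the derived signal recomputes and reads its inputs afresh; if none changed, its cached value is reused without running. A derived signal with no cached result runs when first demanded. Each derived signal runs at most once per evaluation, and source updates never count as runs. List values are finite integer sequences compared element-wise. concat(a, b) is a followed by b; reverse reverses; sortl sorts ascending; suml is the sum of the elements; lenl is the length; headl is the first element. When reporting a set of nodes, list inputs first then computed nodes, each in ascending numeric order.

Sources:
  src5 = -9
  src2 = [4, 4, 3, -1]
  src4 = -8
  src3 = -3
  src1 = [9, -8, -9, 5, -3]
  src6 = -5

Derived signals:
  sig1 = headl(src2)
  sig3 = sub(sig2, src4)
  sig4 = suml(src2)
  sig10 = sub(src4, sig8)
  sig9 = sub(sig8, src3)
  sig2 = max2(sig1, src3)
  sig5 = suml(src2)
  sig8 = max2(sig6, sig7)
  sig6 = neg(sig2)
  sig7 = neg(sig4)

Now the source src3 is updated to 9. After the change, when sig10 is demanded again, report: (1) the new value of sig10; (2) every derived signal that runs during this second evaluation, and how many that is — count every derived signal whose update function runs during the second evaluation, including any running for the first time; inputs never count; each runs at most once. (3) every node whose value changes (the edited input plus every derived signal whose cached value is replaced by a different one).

Initial pass — values computed on the first demand:
  sig1 = headl([4, 4, 3, -1]) = 4
  sig2 = max2(4, -3) = 4
  sig4 = suml([4, 4, 3, -1]) = 10
  sig6 = neg(4) = -4
  sig7 = neg(10) = -10
  sig8 = max2(-4, -10) = -4
  sig10 = sub(-8, -4) = -4

Second demand — change propagation:
  sig2: re-runs because src3 -3->9; new result 9.
  sig6: re-runs because sig2 4->9; new result -9.
  sig8: re-runs because sig6 -4->-9; new result -9.
  sig10: re-runs because sig8 -4->-9; new result 1.

sig10 now evaluates to 1.
Run set: sig2, sig6, sig8, sig10 (4 run).
Changed values: src3, sig2, sig6, sig8, sig10.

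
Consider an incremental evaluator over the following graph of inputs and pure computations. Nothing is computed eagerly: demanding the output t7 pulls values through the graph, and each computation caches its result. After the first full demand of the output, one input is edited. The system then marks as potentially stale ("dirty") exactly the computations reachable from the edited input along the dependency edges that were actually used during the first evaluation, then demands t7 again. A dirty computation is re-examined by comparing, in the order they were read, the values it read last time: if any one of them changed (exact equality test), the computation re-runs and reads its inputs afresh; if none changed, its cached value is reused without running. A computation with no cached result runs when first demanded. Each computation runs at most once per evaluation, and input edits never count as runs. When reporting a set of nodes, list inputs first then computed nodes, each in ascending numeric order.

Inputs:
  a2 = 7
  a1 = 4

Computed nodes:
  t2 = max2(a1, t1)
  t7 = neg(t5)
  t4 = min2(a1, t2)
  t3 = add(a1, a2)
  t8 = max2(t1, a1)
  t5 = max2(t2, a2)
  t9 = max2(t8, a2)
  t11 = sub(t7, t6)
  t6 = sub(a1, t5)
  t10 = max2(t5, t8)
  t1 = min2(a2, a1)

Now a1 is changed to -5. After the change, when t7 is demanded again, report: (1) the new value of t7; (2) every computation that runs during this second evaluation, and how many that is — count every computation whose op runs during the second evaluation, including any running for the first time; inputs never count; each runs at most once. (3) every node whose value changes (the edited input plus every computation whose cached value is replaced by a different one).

t7 now evaluates to -7.
Run set: t1, t2, t5 (3 run).
Changed values: a1, t1, t2.
The important point: t5 recomputes to an identical value, and the output ends up unchanged.

Initial pass — values computed on the first demand:
  t1 = min2(7, 4) = 4
  t2 = max2(4, 4) = 4
  t5 = max2(4, 7) = 7
  t7 = neg(7) = -7

Second demand — change propagation:
  t1: re-runs because a1 4->-5; new result -5.
  t2: re-runs because a1 4->-5; t1 4->-5; new result -5.
  t5: re-runs because t2 4->-5; new result 7 (unchanged).
  t7: re-examined; everything it read last time is the same (t5 unchanged) — cache -7 kept, no run.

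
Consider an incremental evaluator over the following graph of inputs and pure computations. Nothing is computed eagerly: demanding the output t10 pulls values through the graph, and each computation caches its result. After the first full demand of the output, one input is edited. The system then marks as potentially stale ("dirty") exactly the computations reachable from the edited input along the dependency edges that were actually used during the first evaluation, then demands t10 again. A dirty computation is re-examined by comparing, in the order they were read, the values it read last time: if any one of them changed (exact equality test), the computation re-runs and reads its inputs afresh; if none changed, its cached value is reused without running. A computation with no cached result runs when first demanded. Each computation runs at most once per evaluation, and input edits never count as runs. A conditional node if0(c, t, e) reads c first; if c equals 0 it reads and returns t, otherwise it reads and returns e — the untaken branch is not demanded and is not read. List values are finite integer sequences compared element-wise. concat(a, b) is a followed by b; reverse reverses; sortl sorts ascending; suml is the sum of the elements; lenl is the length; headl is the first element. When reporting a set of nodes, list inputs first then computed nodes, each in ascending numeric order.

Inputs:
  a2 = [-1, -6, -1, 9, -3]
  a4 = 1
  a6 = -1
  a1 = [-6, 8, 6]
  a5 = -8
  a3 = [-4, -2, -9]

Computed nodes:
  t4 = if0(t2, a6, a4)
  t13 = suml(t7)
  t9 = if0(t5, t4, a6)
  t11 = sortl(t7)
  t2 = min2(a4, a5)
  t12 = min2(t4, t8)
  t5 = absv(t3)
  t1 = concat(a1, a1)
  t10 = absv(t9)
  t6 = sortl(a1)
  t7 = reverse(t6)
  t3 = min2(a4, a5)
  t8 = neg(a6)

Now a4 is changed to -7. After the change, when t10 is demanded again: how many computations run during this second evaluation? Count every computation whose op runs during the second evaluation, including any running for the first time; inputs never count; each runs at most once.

Initial pass — values computed on the first demand:
  t3 = min2(1, -8) = -8
  t5 = absv(-8) = 8
  t9 = if0(t5=8 -> else branch a6) = -1
  t10 = absv(-1) = 1

Second demand — change propagation:
  t3: re-runs because a4 1->-7; new result -8 (unchanged).
  t5: re-examined; everything it read last time is the same (t3 unchanged) — cache 8 kept, no run.
  t9: re-examined; everything it read last time is the same (t5 unchanged, a6 unchanged) — cache -1 kept, no run.
  t10: re-examined; everything it read last time is the same (t9 unchanged) — cache 1 kept, no run.

The important point: t3 recomputes to an identical value, and the output ends up unchanged.

Run set: t3 (1 run).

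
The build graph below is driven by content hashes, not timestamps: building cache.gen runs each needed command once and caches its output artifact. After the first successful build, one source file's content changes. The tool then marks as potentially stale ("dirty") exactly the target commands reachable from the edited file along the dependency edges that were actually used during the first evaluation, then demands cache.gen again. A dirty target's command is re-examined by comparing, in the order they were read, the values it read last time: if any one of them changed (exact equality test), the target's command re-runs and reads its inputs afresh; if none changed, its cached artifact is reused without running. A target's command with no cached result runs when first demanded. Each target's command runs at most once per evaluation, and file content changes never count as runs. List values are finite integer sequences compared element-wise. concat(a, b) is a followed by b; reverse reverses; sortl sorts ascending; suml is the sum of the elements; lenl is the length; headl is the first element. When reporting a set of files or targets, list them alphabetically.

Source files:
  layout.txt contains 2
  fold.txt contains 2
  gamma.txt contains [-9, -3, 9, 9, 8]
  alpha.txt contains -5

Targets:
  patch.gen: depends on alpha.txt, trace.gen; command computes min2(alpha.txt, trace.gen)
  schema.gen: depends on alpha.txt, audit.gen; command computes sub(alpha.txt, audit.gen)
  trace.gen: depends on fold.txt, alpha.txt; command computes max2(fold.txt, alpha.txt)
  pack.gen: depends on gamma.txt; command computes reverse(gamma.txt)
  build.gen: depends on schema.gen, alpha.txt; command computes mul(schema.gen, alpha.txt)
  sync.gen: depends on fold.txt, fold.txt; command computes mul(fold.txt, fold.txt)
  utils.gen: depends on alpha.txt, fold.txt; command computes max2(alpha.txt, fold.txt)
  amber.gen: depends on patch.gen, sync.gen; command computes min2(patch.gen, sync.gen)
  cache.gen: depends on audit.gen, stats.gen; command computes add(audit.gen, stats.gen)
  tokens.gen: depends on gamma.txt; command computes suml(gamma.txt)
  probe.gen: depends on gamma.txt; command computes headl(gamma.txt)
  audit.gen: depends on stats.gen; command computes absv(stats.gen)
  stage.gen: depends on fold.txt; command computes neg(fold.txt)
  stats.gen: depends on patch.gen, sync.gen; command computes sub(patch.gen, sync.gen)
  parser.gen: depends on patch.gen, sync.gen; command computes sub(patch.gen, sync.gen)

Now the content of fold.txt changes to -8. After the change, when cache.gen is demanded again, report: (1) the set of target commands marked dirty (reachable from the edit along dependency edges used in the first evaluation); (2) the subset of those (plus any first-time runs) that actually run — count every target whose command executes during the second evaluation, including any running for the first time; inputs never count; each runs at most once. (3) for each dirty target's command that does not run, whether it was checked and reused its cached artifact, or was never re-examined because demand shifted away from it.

Initial pass — values computed on the first demand:
  sync.gen = mul(2, 2) = 4
  trace.gen = max2(2, -5) = 2
  patch.gen = min2(-5, 2) = -5
  stats.gen = sub(-5, 4) = -9
  audit.gen = absv(-9) = 9
  cache.gen = add(9, -9) = 0

Second demand — change propagation:
  sync.gen: re-runs because fold.txt 2->-8; fold.txt 2->-8; new result 64.
  trace.gen: re-runs because fold.txt 2->-8; new result -5.
  patch.gen: re-runs because trace.gen 2->-5; new result -5 (unchanged).
  stats.gen: re-runs because sync.gen 4->64; new result -69.
  audit.gen: re-runs because stats.gen -9->-69; new result 69.
  cache.gen: re-runs because audit.gen 9->69; stats.gen -9->-69; new result 0 (unchanged).

Dirty set: audit.gen, cache.gen, patch.gen, stats.gen, sync.gen, trace.gen.
Run set: audit.gen, cache.gen, patch.gen, stats.gen, sync.gen, trace.gen (6 run).
All dirty target commands ended up running.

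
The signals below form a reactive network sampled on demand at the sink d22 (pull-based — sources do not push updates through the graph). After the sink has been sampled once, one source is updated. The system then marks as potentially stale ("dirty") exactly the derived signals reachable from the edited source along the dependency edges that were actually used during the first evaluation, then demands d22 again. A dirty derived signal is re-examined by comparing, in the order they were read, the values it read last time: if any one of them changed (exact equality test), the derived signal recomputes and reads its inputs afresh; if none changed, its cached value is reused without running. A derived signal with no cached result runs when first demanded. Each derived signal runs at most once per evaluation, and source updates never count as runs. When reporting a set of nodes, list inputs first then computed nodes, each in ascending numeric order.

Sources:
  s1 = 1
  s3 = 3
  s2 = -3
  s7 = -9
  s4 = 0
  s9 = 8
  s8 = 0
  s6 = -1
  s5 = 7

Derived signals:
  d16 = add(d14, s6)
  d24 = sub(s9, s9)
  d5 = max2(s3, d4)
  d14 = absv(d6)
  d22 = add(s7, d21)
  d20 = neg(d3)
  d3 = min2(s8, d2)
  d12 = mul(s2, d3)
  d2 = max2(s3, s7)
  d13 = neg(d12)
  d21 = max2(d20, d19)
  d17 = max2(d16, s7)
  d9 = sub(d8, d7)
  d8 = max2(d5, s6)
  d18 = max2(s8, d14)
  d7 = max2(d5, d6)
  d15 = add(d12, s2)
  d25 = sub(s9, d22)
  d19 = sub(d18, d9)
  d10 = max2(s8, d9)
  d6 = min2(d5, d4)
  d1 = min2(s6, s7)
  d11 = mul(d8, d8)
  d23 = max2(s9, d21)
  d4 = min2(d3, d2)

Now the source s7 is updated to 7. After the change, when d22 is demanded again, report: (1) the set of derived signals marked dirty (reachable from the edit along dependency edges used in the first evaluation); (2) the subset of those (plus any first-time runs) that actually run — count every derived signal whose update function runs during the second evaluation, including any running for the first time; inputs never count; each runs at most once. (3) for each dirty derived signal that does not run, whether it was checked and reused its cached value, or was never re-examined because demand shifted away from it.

Initial pass — values computed on the first demand:
  d2 = max2(3, -9) = 3
  d3 = min2(0, 3) = 0
  d4 = min2(0, 3) = 0
  d5 = max2(3, 0) = 3
  d6 = min2(3, 0) = 0
  d7 = max2(3, 0) = 3
  d8 = max2(3, -1) = 3
  d9 = sub(3, 3) = 0
  d14 = absv(0) = 0
  d18 = max2(0, 0) = 0
  d19 = sub(0, 0) = 0
  d20 = neg(0) = 0
  d21 = max2(0, 0) = 0
  d22 = add(-9, 0) = -9

Second demand — change propagation:
  d2: re-runs because s7 -9->7; new result 7.
  d3: re-runs because d2 3->7; new result 0 (unchanged).
  d4: re-runs because d2 3->7; new result 0 (unchanged).
  d5: re-examined; everything it read last time is the same (s3 unchanged, d4 unchanged) — cache 3 kept, no run.
  d6: re-examined; everything it read last time is the same (d5 unchanged, d4 unchanged) — cache 0 kept, no run.
  d7: re-examined; everything it read last time is the same (d5 unchanged, d6 unchanged) — cache 3 kept, no run.
  d8: re-examined; everything it read last time is the same (d5 unchanged, s6 unchanged) — cache 3 kept, no run.
  d9: re-examined; everything it read last time is the same (d8 unchanged, d7 unchanged) — cache 0 kept, no run.
  d14: re-examined; everything it read last time is the same (d6 unchanged) — cache 0 kept, no run.
  d18: re-examined; everything it read last time is the same (s8 unchanged, d14 unchanged) — cache 0 kept, no run.
  d19: re-examined; everything it read last time is the same (d18 unchanged, d9 unchanged) — cache 0 kept, no run.
  d20: re-examined; everything it read last time is the same (d3 unchanged) — cache 0 kept, no run.
  d21: re-examined; everything it read last time is the same (d20 unchanged, d19 unchanged) — cache 0 kept, no run.
  d22: re-runs because s7 -9->7; new result 7.

The important point: at d5 every value read last time is unchanged, so the dirty flag clears without a run.

Dirty set: d2, d3, d4, d5, d6, d7, d8, d9, d14, d18, d19, d20, d21, d22.
Run set: d2, d3, d4, d22 (4 run).
Re-examined without running (cache reused): d5, d6, d7, d8, d9, d14, d18, d19, d20, d21.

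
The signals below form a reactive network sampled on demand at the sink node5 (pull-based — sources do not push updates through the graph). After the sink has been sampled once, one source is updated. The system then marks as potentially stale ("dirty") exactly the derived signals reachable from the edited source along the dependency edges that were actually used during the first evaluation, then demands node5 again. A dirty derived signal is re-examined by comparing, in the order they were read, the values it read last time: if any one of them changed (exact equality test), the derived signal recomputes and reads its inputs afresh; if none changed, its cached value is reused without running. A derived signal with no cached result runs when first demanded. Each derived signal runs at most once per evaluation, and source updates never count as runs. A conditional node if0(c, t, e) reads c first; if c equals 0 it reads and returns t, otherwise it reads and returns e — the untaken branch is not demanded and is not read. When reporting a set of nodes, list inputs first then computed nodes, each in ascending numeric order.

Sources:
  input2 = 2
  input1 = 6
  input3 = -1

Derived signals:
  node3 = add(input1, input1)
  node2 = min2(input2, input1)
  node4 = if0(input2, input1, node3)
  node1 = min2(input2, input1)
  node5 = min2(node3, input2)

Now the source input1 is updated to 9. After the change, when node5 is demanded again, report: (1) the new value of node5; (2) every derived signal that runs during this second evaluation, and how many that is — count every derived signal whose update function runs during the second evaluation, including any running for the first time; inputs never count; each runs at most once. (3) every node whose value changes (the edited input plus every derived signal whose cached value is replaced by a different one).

node5 now evaluates to 2.
Run set: node3, node5 (2 run).
Changed values: input1, node3.

Initial pass — values computed on the first demand:
  node3 = add(6, 6) = 12
  node5 = min2(12, 2) = 2

Second demand — change propagation:
  node3: re-runs because input1 6->9; input1 6->9; new result 18.
  node5: re-runs because node3 12->18; new result 2 (unchanged).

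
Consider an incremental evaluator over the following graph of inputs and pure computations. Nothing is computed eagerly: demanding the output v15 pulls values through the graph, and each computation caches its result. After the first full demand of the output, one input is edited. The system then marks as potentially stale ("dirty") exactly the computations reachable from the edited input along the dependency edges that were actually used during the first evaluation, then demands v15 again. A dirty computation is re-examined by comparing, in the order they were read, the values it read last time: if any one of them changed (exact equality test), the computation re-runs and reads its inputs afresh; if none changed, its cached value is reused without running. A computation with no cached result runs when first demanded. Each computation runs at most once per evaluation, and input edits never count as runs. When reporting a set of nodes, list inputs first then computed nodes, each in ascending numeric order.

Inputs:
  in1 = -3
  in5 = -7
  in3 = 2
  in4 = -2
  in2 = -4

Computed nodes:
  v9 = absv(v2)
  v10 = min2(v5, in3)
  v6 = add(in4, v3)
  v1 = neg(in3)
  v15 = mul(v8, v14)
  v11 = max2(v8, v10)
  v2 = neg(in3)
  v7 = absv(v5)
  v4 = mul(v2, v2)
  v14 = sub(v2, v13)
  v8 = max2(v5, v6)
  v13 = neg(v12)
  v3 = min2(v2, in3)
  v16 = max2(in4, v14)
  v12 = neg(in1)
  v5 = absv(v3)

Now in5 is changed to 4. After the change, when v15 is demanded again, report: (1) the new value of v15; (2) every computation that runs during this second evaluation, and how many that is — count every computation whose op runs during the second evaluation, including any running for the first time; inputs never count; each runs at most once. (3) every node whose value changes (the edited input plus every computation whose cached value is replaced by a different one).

v15 now evaluates to 2.
Run set: none (0 run).
Changed values: in5.
The important point: nothing the output needs ever reads in5, so the edit is invisible to it.

Initial pass — values computed on the first demand:
  v2 = neg(2) = -2
  v3 = min2(-2, 2) = -2
  v5 = absv(-2) = 2
  v6 = add(-2, -2) = -4
  v8 = max2(2, -4) = 2
  v12 = neg(-3) = 3
  v13 = neg(3) = -3
  v14 = sub(-2, -3) = 1
  v15 = mul(2, 1) = 2

Second demand — change propagation:
  no demanded computation ever read in5, so the edit dirties nothing and nothing runs.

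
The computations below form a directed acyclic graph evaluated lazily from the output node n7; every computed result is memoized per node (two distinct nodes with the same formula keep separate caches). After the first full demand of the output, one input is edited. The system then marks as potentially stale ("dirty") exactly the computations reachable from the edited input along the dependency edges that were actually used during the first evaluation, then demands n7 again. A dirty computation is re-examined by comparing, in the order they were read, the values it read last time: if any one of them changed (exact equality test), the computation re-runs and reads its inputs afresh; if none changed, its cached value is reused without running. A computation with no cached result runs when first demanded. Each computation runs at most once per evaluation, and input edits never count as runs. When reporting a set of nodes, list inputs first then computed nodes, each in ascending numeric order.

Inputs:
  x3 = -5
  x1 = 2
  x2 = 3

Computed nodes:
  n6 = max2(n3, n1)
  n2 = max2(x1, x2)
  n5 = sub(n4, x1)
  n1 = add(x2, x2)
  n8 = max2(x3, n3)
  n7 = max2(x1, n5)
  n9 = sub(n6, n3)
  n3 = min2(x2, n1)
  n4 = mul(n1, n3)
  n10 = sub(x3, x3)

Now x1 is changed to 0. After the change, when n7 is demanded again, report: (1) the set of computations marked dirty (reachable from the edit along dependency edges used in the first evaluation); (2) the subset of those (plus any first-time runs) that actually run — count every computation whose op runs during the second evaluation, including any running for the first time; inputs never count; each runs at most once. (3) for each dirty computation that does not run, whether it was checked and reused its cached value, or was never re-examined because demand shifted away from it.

First demand of the output computes:
  n1 = add(3, 3) = 6
  n3 = min2(3, 6) = 3
  n4 = mul(6, 3) = 18
  n5 = sub(18, 2) = 16
  n7 = max2(2, 16) = 16

After the edit, cleaning proceeds:
  n5: a read changed (x1 2->0) — executes, giving 18.
  n7: a read changed (x1 2->0; n5 16->18) — executes, giving 18.

The edit dirties: n5, n7.
2 computations run: n5, n7.
No dirty computation escaped a run.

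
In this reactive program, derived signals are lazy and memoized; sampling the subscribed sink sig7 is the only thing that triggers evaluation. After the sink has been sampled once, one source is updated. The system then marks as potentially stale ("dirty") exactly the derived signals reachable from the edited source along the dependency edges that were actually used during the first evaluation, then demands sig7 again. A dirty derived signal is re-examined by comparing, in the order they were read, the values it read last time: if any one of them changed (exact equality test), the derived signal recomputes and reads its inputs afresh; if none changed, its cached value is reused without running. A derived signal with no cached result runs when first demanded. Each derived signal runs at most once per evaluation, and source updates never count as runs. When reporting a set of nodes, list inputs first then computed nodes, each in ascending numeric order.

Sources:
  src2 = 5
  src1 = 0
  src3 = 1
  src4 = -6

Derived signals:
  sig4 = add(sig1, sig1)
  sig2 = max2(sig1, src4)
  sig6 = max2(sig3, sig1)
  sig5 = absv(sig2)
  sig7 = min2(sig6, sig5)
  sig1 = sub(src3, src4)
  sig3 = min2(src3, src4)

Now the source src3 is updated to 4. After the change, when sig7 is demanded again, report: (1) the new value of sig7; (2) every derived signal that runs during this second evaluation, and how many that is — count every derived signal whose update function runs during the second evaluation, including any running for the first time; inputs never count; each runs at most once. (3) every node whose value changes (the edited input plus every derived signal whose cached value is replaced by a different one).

First demand of the output computes:
  sig1 = sub(1, -6) = 7
  sig2 = max2(7, -6) = 7
  sig3 = min2(1, -6) = -6
  sig5 = absv(7) = 7
  sig6 = max2(-6, 7) = 7
  sig7 = min2(7, 7) = 7

After the edit, cleaning proceeds:
  sig1: a read changed (src3 1->4) — executes, giving 10.
  sig2: a read changed (sig1 7->10) — executes, giving 10.
  sig3: a read changed (src3 1->4) — executes, giving -6 — identical to its old value.
  sig5: a read changed (sig2 7->10) — executes, giving 10.
  sig6: a read changed (sig1 7->10) — executes, giving 10.
  sig7: a read changed (sig6 7->10; sig5 7->10) — executes, giving 10.

Demanding sig7 again yields 10.
6 derived signals run: sig1, sig2, sig3, sig5, sig6, sig7.
The nodes whose values change: src3, sig1, sig2, sig5, sig6, sig7.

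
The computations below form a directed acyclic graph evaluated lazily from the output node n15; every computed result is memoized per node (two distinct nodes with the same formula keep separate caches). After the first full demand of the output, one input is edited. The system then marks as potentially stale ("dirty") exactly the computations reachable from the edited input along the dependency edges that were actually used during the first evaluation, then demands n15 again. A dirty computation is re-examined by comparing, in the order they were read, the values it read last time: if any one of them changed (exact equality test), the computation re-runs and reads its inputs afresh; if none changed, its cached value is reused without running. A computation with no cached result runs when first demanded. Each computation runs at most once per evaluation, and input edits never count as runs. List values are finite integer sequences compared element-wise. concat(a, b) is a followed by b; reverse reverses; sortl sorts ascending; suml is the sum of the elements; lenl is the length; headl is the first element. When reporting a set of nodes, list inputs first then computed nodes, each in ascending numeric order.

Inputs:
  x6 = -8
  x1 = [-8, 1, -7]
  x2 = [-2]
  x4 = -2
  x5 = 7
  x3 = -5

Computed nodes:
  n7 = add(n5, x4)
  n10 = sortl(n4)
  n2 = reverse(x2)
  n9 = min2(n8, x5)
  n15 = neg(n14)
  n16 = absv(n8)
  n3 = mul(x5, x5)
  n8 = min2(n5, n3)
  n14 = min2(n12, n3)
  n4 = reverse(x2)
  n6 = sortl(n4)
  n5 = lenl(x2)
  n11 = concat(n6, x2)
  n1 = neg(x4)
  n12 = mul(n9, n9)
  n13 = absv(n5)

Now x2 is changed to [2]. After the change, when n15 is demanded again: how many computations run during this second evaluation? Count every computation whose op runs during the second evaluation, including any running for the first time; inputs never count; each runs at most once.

1 computations run: n5.
Note the absorption at n5: it re-runs yet its value is the same, leaving the output's value untouched.

First demand of the output computes:
  n3 = mul(7, 7) = 49
  n5 = lenl([-2]) = 1
  n8 = min2(1, 49) = 1
  n9 = min2(1, 7) = 1
  n12 = mul(1, 1) = 1
  n14 = min2(1, 49) = 1
  n15 = neg(1) = -1

After the edit, cleaning proceeds:
  n5: a read changed (x2 [-2]->[2]) — executes, giving 1 — identical to its old value.
  n8: dirty, but its reads are unchanged (n5 unchanged, n3 unchanged); cached 1 stands.
  n9: dirty, but its reads are unchanged (n8 unchanged, x5 unchanged); cached 1 stands.
  n12: dirty, but its reads are unchanged (n9 unchanged, n9 unchanged); cached 1 stands.
  n14: dirty, but its reads are unchanged (n12 unchanged, n3 unchanged); cached 1 stands.
  n15: dirty, but its reads are unchanged (n14 unchanged); cached -1 stands.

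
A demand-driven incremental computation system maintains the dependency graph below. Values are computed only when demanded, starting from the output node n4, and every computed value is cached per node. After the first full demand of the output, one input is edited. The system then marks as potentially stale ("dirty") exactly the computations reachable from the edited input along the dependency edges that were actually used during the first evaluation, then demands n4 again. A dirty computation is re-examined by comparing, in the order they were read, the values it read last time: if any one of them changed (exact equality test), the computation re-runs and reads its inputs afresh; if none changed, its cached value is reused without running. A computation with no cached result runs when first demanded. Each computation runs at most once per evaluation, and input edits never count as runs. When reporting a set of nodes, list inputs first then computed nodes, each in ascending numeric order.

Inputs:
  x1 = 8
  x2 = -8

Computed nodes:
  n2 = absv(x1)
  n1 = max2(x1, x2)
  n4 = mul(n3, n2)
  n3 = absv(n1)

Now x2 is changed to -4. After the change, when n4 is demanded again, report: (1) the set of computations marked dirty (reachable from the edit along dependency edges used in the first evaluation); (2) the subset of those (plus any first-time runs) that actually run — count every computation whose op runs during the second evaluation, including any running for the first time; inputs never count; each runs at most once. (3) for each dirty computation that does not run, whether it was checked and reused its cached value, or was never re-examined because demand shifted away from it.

First evaluation (everything demanded from the output):
  n1 = max2(8, -8) = 8
  n2 = absv(8) = 8
  n3 = absv(8) = 8
  n4 = mul(8, 8) = 64

Propagation after the edit:
  n1: runs — x2 -8->-4; result 8 (same value as before).
  n3: checked — values it read are unchanged (n1 unchanged); reused cached 8 without running.
  n4: checked — values it read are unchanged (n3 unchanged, n2 unchanged); reused cached 64 without running.

Key observation: the change is absorbed at n1 — it re-runs but produces the same value, and the output's value is unchanged.

Marked dirty: n1, n3, n4.
Computations that run: n1 — 1 in total.
Checked but reused from cache: n3, n4.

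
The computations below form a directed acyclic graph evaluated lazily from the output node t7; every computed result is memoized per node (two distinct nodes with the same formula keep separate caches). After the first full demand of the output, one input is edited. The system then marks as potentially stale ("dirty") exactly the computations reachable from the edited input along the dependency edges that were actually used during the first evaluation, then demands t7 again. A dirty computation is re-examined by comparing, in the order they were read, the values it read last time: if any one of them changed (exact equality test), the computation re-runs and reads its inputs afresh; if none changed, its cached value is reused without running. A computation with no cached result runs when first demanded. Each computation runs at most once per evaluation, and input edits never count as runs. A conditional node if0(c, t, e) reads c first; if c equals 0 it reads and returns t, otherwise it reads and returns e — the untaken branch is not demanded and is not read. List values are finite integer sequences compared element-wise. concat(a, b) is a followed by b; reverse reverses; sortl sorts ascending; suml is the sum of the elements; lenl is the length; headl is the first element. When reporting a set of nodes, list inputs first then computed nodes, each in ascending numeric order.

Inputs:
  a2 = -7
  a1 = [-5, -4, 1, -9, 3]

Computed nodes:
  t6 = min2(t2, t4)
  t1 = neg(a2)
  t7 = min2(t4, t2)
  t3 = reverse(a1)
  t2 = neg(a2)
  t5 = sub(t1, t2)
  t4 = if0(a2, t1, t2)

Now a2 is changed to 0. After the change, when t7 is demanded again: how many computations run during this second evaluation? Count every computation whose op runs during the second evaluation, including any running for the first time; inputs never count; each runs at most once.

First demand of the output computes:
  t2 = neg(-7) = 7
  t4 = if0(a2=-7 -> else branch t2) = 7
  t7 = min2(7, 7) = 7

After the edit, cleaning proceeds:
  t1: had never run; runs now, result 0.
  t2: a read changed (a2 -7->0) — executes, giving 0.
  t4: a read changed (a2 -7->0; t2 7->0) — executes, giving 0.
  t7: a read changed (t4 7->0; t2 7->0) — executes, giving 0.

Note the branch switch — t1 had no cache and runs now for the first time.

4 computations run: t1, t2, t4, t7.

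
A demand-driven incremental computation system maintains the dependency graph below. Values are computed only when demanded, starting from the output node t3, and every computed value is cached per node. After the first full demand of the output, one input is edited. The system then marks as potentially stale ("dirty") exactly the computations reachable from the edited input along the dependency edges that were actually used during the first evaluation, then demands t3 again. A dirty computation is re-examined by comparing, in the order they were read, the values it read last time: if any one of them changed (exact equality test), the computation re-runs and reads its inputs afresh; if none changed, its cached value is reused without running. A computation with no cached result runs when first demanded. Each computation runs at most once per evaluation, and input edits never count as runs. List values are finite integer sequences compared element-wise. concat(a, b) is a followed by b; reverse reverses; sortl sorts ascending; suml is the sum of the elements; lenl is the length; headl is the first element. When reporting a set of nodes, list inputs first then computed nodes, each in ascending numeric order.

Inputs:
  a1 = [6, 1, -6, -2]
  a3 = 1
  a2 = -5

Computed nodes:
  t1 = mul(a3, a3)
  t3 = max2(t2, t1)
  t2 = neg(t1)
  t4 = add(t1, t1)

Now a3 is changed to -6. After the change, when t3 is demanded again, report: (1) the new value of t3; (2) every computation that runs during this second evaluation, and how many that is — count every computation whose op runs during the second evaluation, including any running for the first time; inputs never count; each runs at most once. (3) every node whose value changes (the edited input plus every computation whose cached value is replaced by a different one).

New value of t3: 36.
Computations that run: t1, t2, t3 — 3 in total.
Values that change: a3, t1, t2, t3.

First evaluation (everything demanded from the output):
  t1 = mul(1, 1) = 1
  t2 = neg(1) = -1
  t3 = max2(-1, 1) = 1

Propagation after the edit:
  t1: runs — a3 1->-6; a3 1->-6; result 36.
  t2: runs — t1 1->36; result -36.
  t3: runs — t2 -1->-36; t1 1->36; result 36.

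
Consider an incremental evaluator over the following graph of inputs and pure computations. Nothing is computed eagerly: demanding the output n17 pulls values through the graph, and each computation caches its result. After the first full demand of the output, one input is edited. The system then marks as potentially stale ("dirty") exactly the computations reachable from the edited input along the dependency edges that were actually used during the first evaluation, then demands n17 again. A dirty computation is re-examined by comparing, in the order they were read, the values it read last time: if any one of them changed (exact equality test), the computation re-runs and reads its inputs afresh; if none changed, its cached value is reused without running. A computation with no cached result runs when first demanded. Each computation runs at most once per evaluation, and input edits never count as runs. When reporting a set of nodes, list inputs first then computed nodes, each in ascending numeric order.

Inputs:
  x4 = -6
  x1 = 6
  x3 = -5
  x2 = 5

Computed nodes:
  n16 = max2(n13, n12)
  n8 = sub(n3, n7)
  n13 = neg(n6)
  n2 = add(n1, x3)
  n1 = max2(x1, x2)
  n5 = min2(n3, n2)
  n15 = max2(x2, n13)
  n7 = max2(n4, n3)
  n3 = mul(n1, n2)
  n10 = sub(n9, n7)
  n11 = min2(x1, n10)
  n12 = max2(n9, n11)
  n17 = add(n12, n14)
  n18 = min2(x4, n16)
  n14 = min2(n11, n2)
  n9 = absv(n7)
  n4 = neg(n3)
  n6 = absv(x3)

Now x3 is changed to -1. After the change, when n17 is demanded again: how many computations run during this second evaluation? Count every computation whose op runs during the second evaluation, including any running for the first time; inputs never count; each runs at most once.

Initial pass — values computed on the first demand:
  n1 = max2(6, 5) = 6
  n2 = add(6, -5) = 1
  n3 = mul(6, 1) = 6
  n4 = neg(6) = -6
  n7 = max2(-6, 6) = 6
  n9 = absv(6) = 6
  n10 = sub(6, 6) = 0
  n11 = min2(6, 0) = 0
  n12 = max2(6, 0) = 6
  n14 = min2(0, 1) = 0
  n17 = add(6, 0) = 6

Second demand — change propagation:
  n2: re-runs because x3 -5->-1; new result 5.
  n3: re-runs because n2 1->5; new result 30.
  n4: re-runs because n3 6->30; new result -30.
  n7: re-runs because n4 -6->-30; n3 6->30; new result 30.
  n9: re-runs because n7 6->30; new result 30.
  n10: re-runs because n9 6->30; n7 6->30; new result 0 (unchanged).
  n11: re-examined; everything it read last time is the same (x1 unchanged, n10 unchanged) — cache 0 kept, no run.
  n12: re-runs because n9 6->30; new result 30.
  n14: re-runs because n2 1->5; new result 0 (unchanged).
  n17: re-runs because n12 6->30; new result 30.

The important point: at n11 every value read last time is unchanged, so the dirty flag clears without a run.

Run set: n2, n3, n4, n7, n9, n10, n12, n14, n17 (9 run).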